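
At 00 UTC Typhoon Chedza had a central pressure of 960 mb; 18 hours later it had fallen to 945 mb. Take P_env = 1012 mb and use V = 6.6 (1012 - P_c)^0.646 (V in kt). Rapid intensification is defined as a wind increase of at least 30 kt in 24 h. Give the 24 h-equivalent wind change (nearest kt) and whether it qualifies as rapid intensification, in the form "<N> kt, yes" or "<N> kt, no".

V₁: ΔP = 52, V ≈ 6.6 × 52^0.646 ≈ 84.74 kt.
V₂: ΔP = 67, V ≈ 6.6 × 67^0.646 ≈ 99.81 kt.
ΔV over 18 h = 15.07 kt → 24 h equivalent = 15.07 × 24/18 ≈ 20.09 kt.
20 kt < 30 kt ⇒ not rapid intensification.

20 kt, no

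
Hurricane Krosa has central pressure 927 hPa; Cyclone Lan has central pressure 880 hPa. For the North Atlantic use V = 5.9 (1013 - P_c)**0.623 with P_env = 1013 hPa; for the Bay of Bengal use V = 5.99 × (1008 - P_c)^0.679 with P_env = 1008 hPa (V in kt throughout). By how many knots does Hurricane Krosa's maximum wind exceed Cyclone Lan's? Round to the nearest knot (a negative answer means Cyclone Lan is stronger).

Hurricane Krosa: ΔP = 86; V ≈ 5.9 × 86^0.623 ≈ 94.63 kt.
Cyclone Lan: ΔP = 128; V ≈ 5.99 × 128^0.679 ≈ 161.52 kt.
Difference ≈ 94.63 − 161.52 = -66.89 → -67 kt.

-67 kt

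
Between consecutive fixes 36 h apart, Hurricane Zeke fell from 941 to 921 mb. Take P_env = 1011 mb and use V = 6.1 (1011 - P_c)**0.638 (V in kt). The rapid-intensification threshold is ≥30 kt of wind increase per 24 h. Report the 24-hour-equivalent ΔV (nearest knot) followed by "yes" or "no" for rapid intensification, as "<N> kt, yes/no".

V₁: ΔP = 70, V ≈ 6.1 × 70^0.638 ≈ 91.73 kt.
V₂: ΔP = 90, V ≈ 6.1 × 90^0.638 ≈ 107.68 kt.
ΔV over 36 h = 15.95 kt → 24 h equivalent = 15.95 × 24/36 ≈ 10.63 kt.
11 kt < 30 kt ⇒ not rapid intensification.

11 kt, no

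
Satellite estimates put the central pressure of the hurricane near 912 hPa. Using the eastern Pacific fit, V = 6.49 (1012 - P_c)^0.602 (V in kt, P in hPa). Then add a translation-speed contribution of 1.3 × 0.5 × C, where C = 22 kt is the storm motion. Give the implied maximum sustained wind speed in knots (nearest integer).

118 kt

ΔP = 1012 − 912 = 100 hPa.
100^0.602 ≈ 15.996.
V ≈ 6.49 × 15.996 ≈ 103.8 kt.
Translation term: 1.3 × 0.5 × 22 = 14.3 kt.
Corrected V ≈ 118.1 kt → 118 kt.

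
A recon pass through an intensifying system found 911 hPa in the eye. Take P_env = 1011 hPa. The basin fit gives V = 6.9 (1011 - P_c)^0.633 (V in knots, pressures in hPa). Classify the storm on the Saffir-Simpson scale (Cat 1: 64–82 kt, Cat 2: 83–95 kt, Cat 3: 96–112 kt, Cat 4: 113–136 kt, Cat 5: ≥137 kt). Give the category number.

ΔP = 1011 − 911 = 100 hPa.
V ≈ 6.9 × 100^0.633 = 6.9 × 18.45 ≈ 127 kt.
127 kt falls in the Category 4 band.

4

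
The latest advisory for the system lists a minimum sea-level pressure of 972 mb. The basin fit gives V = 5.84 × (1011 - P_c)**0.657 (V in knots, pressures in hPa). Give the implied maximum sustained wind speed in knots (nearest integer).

ΔP = 1011 − 972 = 39 mb.
39^0.657 ≈ 11.100.
V ≈ 5.84 × 11.100 ≈ 64.8 kt.

65 kt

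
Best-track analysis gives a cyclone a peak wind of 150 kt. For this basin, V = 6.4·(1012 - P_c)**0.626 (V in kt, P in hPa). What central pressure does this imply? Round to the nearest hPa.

858 hPa

ΔP = (V / 6.4)^(1/0.626) = (150/6.4)^1.597.
150/6.4 = 23.438; 23.438^1.597 ≈ 154.30 hPa.
P_c = 1012 − 154.30 = 857.70 ≈ 858 hPa.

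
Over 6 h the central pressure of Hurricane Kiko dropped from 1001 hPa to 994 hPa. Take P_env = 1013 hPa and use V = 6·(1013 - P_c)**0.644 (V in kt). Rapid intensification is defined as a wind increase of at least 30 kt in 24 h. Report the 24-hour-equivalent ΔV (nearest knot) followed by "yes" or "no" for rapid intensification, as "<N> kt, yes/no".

V₁: ΔP = 12, V ≈ 6 × 12^0.644 ≈ 29.73 kt.
V₂: ΔP = 19, V ≈ 6 × 19^0.644 ≈ 39.96 kt.
ΔV over 6 h = 10.23 kt → 24 h equivalent = 10.23 × 24/6 ≈ 40.92 kt.
41 kt ≥ 30 kt ⇒ rapid intensification.

41 kt, yes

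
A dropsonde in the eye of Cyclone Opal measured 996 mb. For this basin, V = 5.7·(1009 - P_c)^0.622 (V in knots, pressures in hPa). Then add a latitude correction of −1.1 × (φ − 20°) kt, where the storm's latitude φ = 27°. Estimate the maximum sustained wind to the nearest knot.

ΔP = 1009 − 996 = 13 mb.
13^0.622 ≈ 4.930.
V ≈ 5.7 × 4.930 ≈ 28.1 kt.
Latitude correction: −1.1 × (27 − 20) = -7.7 kt.
Corrected V ≈ 20.4 kt → 20 kt.

20 kt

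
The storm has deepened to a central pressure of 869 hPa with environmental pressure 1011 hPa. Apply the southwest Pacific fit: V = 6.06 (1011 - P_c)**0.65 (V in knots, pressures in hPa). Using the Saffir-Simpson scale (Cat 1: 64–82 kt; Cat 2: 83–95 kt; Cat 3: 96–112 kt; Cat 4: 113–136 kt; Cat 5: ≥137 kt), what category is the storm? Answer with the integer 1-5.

5

ΔP = 1011 − 869 = 142 hPa.
V ≈ 6.06 × 142^0.65 = 6.06 × 25.06 ≈ 152 kt.
152 kt falls in the Category 5 band.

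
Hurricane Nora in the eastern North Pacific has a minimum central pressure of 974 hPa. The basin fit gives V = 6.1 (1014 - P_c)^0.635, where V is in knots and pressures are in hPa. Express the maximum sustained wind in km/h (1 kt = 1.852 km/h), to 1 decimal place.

117.6 km/h

ΔP = 1014 − 974 = 40 hPa.
V ≈ 6.1 × 40^0.635 = 6.1 × 10.407 ≈ 63.480 kt.
63.480 × 1.852 ≈ 117.57 km/h → 117.6 km/h.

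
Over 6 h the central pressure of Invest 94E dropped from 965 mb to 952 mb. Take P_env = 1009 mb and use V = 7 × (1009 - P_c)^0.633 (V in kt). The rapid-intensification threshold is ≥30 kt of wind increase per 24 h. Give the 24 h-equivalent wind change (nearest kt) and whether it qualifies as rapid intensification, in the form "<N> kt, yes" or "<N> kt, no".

V₁: ΔP = 44, V ≈ 7 × 44^0.633 ≈ 76.81 kt.
V₂: ΔP = 57, V ≈ 7 × 57^0.633 ≈ 90.48 kt.
ΔV over 6 h = 13.67 kt → 24 h equivalent = 13.67 × 24/6 ≈ 54.68 kt.
55 kt ≥ 30 kt ⇒ rapid intensification.

55 kt, yes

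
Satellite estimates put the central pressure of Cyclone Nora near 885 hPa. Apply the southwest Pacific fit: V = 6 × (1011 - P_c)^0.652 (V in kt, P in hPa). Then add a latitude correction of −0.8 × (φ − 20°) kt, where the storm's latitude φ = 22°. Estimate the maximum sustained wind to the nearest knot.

139 kt

ΔP = 1011 − 885 = 126 hPa.
126^0.652 ≈ 23.412.
V ≈ 6 × 23.412 ≈ 140.5 kt.
Latitude correction: −0.8 × (22 − 20) = -1.6 kt.
Corrected V ≈ 138.9 kt → 139 kt.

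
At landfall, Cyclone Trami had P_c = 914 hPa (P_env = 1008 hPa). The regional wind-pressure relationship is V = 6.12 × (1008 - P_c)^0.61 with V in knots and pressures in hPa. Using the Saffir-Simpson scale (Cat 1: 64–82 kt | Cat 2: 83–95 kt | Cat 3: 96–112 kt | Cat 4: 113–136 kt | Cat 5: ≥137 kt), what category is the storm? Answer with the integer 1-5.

ΔP = 1008 − 914 = 94 hPa.
V ≈ 6.12 × 94^0.61 = 6.12 × 15.98 ≈ 98 kt.
98 kt falls in the Category 3 band.

3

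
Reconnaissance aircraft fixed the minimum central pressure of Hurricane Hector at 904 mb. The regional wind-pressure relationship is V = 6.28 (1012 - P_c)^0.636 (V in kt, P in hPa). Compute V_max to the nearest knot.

123 kt

ΔP = 1012 − 904 = 108 mb.
108^0.636 ≈ 19.645.
V ≈ 6.28 × 19.645 ≈ 123.4 kt.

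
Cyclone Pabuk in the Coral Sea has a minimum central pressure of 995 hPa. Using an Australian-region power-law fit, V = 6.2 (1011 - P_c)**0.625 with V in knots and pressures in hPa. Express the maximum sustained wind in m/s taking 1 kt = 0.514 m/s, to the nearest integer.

18 m/s

ΔP = 1011 − 995 = 16 hPa.
V ≈ 6.2 × 16^0.625 = 6.2 × 5.657 ≈ 35.072 kt.
35.072 × 0.514 ≈ 18.03 m/s → 18 m/s.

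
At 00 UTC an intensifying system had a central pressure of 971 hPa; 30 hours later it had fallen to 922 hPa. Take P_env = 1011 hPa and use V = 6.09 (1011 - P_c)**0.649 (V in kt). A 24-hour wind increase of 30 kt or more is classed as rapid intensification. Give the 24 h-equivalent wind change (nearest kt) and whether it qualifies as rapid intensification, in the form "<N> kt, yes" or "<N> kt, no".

36 kt, yes

V₁: ΔP = 40, V ≈ 6.09 × 40^0.649 ≈ 66.74 kt.
V₂: ΔP = 89, V ≈ 6.09 × 89^0.649 ≈ 112.14 kt.
ΔV over 30 h = 45.40 kt → 24 h equivalent = 45.40 × 24/30 ≈ 36.32 kt.
36 kt ≥ 30 kt ⇒ rapid intensification.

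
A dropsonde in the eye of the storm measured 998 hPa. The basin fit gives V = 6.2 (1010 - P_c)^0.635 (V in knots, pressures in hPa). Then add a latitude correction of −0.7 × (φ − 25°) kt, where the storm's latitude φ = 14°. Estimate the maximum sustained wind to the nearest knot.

38 kt

ΔP = 1010 − 998 = 12 hPa.
12^0.635 ≈ 4.845.
V ≈ 6.2 × 4.845 ≈ 30.0 kt.
Latitude correction: −0.7 × (14 − 25) = 7.7 kt.
Corrected V ≈ 37.7 kt → 38 kt.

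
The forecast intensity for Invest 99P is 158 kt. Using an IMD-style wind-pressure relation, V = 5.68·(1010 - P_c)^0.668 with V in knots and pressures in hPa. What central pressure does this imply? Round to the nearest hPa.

865 hPa

ΔP = (V / 5.68)^(1/0.668) = (158/5.68)^1.497.
158/5.68 = 27.817; 27.817^1.497 ≈ 145.26 hPa.
P_c = 1010 − 145.26 = 864.74 ≈ 865 hPa.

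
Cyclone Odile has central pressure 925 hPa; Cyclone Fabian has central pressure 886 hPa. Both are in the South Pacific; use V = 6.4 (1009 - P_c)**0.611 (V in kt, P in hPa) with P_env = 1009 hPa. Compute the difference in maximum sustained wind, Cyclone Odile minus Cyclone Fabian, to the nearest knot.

Cyclone Odile: ΔP = 84; V ≈ 6.4 × 84^0.611 ≈ 95.92 kt.
Cyclone Fabian: ΔP = 123; V ≈ 6.4 × 123^0.611 ≈ 121.09 kt.
Difference ≈ 95.92 − 121.09 = -25.17 → -25 kt.

-25 kt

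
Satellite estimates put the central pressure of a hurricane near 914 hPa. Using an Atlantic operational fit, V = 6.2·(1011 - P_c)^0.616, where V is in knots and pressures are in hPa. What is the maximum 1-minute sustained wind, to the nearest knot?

104 kt

ΔP = 1011 − 914 = 97 hPa.
97^0.616 ≈ 16.744.
V ≈ 6.2 × 16.744 ≈ 103.8 kt.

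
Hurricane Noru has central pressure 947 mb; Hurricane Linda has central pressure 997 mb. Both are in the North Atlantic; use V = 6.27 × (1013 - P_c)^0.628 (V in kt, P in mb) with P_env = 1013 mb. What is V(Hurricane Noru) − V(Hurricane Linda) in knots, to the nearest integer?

Hurricane Noru: ΔP = 66; V ≈ 6.27 × 66^0.628 ≈ 87.08 kt.
Hurricane Linda: ΔP = 16; V ≈ 6.27 × 16^0.628 ≈ 35.76 kt.
Difference ≈ 87.08 − 35.76 = 51.32 → 51 kt.

51 kt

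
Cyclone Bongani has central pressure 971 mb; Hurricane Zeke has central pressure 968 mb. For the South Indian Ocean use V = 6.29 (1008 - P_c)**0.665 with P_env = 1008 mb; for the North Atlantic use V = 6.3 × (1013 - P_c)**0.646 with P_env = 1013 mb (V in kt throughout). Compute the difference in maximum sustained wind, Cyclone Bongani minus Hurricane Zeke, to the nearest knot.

Cyclone Bongani: ΔP = 37; V ≈ 6.29 × 37^0.665 ≈ 69.42 kt.
Hurricane Zeke: ΔP = 45; V ≈ 6.3 × 45^0.646 ≈ 73.67 kt.
Difference ≈ 69.42 − 73.67 = -4.25 → -4 kt.

-4 kt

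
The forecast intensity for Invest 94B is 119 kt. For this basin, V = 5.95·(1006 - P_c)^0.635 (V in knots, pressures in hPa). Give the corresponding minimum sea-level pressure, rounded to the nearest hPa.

894 hPa

ΔP = (V / 5.95)^(1/0.635) = (119/5.95)^1.575.
119/5.95 = 20.000; 20.000^1.575 ≈ 111.91 hPa.
P_c = 1006 − 111.91 = 894.09 ≈ 894 hPa.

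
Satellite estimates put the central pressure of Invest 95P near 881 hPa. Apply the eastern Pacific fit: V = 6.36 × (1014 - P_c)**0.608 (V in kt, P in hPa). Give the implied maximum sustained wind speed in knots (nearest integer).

ΔP = 1014 − 881 = 133 hPa.
133^0.608 ≈ 19.557.
V ≈ 6.36 × 19.557 ≈ 124.4 kt.

124 kt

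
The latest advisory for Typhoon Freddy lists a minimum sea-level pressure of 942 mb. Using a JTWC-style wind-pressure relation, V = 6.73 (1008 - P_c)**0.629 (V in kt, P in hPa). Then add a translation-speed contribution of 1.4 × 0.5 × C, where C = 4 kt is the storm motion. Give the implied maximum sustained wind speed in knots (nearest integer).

97 kt

ΔP = 1008 − 942 = 66 mb.
66^0.629 ≈ 13.947.
V ≈ 6.73 × 13.947 ≈ 93.9 kt.
Translation term: 1.4 × 0.5 × 4 = 2.8 kt.
Corrected V ≈ 96.7 kt → 97 kt.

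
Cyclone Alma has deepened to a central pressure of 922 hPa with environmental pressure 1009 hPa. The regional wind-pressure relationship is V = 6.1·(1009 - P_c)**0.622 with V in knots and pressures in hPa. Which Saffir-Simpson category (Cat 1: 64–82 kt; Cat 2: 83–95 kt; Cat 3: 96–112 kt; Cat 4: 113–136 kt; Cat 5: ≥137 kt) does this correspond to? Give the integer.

3

ΔP = 1009 − 922 = 87 hPa.
V ≈ 6.1 × 87^0.622 = 6.1 × 16.08 ≈ 98 kt.
98 kt falls in the Category 3 band.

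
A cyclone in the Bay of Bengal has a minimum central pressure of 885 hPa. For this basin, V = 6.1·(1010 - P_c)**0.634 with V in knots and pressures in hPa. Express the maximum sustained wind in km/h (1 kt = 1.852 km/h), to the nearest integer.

241 km/h

ΔP = 1010 − 885 = 125 hPa.
V ≈ 6.1 × 125^0.634 = 6.1 × 21.352 ≈ 130.248 kt.
130.248 × 1.852 ≈ 241.22 km/h → 241 km/h.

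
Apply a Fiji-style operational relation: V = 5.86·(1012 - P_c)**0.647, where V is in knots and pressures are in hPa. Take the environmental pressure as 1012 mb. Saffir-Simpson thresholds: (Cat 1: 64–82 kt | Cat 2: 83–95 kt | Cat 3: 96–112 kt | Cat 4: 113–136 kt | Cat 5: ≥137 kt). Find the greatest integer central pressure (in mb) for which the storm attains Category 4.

915 mb

Category 4 begins at V = 113 kt.
Required ΔP = (113/5.86)^(1/0.647) = 19.283^1.546 ≈ 96.91 mb.
P_c ≤ 1012 − 96.91 = 915.09, so the highest integer P_c is 915 mb.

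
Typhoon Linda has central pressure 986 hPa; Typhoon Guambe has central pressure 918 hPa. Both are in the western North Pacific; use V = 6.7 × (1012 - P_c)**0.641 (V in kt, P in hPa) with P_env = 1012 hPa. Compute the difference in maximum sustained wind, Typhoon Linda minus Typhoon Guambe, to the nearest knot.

-69 kt

Typhoon Linda: ΔP = 26; V ≈ 6.7 × 26^0.641 ≈ 54.08 kt.
Typhoon Guambe: ΔP = 94; V ≈ 6.7 × 94^0.641 ≈ 123.27 kt.
Difference ≈ 54.08 − 123.27 = -69.19 → -69 kt.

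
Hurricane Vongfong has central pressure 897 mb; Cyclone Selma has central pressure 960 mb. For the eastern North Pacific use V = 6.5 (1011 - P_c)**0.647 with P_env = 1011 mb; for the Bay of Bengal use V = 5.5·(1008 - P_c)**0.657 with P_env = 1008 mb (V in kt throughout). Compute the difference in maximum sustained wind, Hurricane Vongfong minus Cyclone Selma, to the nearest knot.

69 kt

Hurricane Vongfong: ΔP = 114; V ≈ 6.5 × 114^0.647 ≈ 139.23 kt.
Cyclone Selma: ΔP = 48; V ≈ 5.5 × 48^0.657 ≈ 69.97 kt.
Difference ≈ 139.23 − 69.97 = 69.26 → 69 kt.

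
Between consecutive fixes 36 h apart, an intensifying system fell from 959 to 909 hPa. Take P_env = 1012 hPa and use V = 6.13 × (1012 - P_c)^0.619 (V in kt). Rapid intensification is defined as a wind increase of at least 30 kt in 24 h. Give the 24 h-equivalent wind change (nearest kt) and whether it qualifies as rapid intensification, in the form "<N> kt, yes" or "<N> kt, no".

V₁: ΔP = 53, V ≈ 6.13 × 53^0.619 ≈ 71.58 kt.
V₂: ΔP = 103, V ≈ 6.13 × 103^0.619 ≈ 108.00 kt.
ΔV over 36 h = 36.42 kt → 24 h equivalent = 36.42 × 24/36 ≈ 24.28 kt.
24 kt < 30 kt ⇒ not rapid intensification.

24 kt, no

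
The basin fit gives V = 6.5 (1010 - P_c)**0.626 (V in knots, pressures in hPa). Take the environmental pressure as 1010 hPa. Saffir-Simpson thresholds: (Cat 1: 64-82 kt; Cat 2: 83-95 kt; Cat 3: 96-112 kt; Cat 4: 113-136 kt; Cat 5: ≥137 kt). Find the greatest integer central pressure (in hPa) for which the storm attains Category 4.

914 hPa

Category 4 begins at V = 113 kt.
Required ΔP = (113/6.5)^(1/0.626) = 17.385^1.597 ≈ 95.74 hPa.
P_c ≤ 1010 − 95.74 = 914.26, so the highest integer P_c is 914 hPa.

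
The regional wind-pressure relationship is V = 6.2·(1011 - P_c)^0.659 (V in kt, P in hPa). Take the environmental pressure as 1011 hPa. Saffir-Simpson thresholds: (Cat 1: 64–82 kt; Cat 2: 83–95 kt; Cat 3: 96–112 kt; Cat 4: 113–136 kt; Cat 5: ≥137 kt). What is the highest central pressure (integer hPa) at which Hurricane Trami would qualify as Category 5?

Category 5 begins at V = 137 kt.
Required ΔP = (137/6.2)^(1/0.659) = 22.097^1.517 ≈ 109.64 hPa.
P_c ≤ 1011 − 109.64 = 901.36, so the highest integer P_c is 901 hPa.

901 hPa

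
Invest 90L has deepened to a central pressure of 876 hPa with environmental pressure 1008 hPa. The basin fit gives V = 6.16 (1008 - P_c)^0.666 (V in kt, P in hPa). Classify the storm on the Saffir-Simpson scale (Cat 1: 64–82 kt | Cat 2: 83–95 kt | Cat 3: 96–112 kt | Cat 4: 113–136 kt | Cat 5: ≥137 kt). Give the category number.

5

ΔP = 1008 − 876 = 132 hPa.
V ≈ 6.16 × 132^0.666 = 6.16 × 25.84 ≈ 159 kt.
159 kt falls in the Category 5 band.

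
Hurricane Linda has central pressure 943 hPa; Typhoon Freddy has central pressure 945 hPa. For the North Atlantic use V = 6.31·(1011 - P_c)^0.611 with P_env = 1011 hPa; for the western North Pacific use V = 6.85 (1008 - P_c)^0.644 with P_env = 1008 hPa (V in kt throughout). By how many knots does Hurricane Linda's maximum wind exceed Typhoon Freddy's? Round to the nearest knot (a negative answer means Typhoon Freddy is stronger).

-16 kt

Hurricane Linda: ΔP = 68; V ≈ 6.31 × 68^0.611 ≈ 83.12 kt.
Typhoon Freddy: ΔP = 63; V ≈ 6.85 × 63^0.644 ≈ 98.73 kt.
Difference ≈ 83.12 − 98.73 = -15.61 → -16 kt.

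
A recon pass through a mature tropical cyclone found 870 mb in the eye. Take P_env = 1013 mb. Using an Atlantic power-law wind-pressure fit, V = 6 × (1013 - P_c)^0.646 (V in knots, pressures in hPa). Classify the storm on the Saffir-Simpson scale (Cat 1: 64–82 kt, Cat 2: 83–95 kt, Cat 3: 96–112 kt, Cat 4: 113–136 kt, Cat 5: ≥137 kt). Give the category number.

ΔP = 1013 − 870 = 143 mb.
V ≈ 6 × 143^0.646 = 6 × 24.68 ≈ 148 kt.
148 kt falls in the Category 5 band.

5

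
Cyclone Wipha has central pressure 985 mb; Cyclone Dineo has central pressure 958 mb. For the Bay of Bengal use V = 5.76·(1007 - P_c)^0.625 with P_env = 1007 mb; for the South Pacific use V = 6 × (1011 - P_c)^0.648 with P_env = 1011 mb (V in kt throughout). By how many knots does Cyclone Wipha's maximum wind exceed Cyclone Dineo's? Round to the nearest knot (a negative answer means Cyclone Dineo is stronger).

Cyclone Wipha: ΔP = 22; V ≈ 5.76 × 22^0.625 ≈ 39.76 kt.
Cyclone Dineo: ΔP = 53; V ≈ 6 × 53^0.648 ≈ 78.61 kt.
Difference ≈ 39.76 − 78.61 = -38.85 → -39 kt.

-39 kt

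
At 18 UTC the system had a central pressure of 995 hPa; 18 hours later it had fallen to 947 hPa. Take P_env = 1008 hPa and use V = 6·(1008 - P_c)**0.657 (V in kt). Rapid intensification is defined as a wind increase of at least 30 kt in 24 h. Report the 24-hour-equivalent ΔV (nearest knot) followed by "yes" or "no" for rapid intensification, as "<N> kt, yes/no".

76 kt, yes

V₁: ΔP = 13, V ≈ 6 × 13^0.657 ≈ 32.36 kt.
V₂: ΔP = 61, V ≈ 6 × 61^0.657 ≈ 89.35 kt.
ΔV over 18 h = 56.99 kt → 24 h equivalent = 56.99 × 24/18 ≈ 75.99 kt.
76 kt ≥ 30 kt ⇒ rapid intensification.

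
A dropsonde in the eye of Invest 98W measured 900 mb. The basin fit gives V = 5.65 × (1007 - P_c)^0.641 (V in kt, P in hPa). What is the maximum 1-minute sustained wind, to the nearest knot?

ΔP = 1007 − 900 = 107 mb.
107^0.641 ≈ 19.991.
V ≈ 5.65 × 19.991 ≈ 112.9 kt.

113 kt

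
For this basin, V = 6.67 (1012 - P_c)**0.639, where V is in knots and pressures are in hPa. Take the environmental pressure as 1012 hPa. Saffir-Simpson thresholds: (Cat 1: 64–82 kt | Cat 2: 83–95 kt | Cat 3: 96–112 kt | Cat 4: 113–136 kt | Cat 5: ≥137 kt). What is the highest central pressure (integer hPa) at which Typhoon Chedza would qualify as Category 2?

960 hPa

Category 2 begins at V = 83 kt.
Required ΔP = (83/6.67)^(1/0.639) = 12.444^1.565 ≈ 51.71 hPa.
P_c ≤ 1012 − 51.71 = 960.29, so the highest integer P_c is 960 hPa.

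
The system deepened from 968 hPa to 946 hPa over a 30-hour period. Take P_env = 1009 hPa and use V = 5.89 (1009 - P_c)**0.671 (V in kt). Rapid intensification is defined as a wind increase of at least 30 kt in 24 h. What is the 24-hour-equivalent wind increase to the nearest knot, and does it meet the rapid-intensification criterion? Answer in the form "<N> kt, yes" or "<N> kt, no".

19 kt, no

V₁: ΔP = 41, V ≈ 5.89 × 41^0.671 ≈ 71.17 kt.
V₂: ΔP = 63, V ≈ 5.89 × 63^0.671 ≈ 94.95 kt.
ΔV over 30 h = 23.78 kt → 24 h equivalent = 23.78 × 24/30 ≈ 19.02 kt.
19 kt < 30 kt ⇒ not rapid intensification.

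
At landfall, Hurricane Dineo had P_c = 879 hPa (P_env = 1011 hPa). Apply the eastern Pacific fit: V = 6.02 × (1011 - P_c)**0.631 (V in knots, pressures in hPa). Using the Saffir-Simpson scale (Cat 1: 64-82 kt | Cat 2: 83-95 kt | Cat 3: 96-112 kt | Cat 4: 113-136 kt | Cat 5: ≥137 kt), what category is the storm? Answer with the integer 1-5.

ΔP = 1011 − 879 = 132 hPa.
V ≈ 6.02 × 132^0.631 = 6.02 × 21.78 ≈ 131 kt.
131 kt falls in the Category 4 band.

4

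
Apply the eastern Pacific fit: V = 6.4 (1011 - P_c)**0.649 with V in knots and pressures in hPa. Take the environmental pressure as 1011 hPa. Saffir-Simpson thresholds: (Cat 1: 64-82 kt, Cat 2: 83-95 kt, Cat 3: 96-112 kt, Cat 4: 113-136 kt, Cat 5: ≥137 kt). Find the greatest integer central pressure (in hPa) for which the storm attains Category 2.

Category 2 begins at V = 83 kt.
Required ΔP = (83/6.4)^(1/0.649) = 12.969^1.541 ≈ 51.85 hPa.
P_c ≤ 1011 − 51.85 = 959.15, so the highest integer P_c is 959 hPa.

959 hPa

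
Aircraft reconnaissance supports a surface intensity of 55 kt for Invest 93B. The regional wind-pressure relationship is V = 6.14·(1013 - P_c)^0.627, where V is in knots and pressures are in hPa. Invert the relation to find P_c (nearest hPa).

ΔP = (V / 6.14)^(1/0.627) = (55/6.14)^1.595.
55/6.14 = 8.958; 8.958^1.595 ≈ 33.01 hPa.
P_c = 1013 − 33.01 = 979.99 ≈ 980 hPa.

980 hPa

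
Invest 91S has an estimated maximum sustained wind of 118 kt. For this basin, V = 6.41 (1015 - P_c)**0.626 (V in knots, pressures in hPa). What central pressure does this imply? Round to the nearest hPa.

ΔP = (V / 6.41)^(1/0.626) = (118/6.41)^1.597.
118/6.41 = 18.409; 18.409^1.597 ≈ 104.91 hPa.
P_c = 1015 − 104.91 = 910.09 ≈ 910 hPa.

910 hPa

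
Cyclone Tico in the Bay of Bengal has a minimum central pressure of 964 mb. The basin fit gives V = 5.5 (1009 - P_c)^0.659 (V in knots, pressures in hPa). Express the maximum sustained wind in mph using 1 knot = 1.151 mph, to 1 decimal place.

77.8 mph

ΔP = 1009 − 964 = 45 mb.
V ≈ 5.5 × 45^0.659 = 5.5 × 12.288 ≈ 67.582 kt.
67.582 × 1.151 ≈ 77.79 mph → 77.8 mph.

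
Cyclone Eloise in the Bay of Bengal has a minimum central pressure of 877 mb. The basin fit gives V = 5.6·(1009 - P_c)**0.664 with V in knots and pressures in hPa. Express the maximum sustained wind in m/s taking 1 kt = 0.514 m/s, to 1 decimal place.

ΔP = 1009 − 877 = 132 mb.
V ≈ 5.6 × 132^0.664 = 5.6 × 25.589 ≈ 143.301 kt.
143.301 × 0.514 ≈ 73.66 m/s → 73.7 m/s.

73.7 m/s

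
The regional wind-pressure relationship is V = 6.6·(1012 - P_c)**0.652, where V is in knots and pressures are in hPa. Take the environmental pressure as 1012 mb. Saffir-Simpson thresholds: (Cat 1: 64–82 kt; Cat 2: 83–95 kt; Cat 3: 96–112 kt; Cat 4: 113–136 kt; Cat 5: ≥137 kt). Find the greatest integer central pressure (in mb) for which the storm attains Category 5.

Category 5 begins at V = 137 kt.
Required ΔP = (137/6.6)^(1/0.652) = 20.758^1.534 ≈ 104.76 mb.
P_c ≤ 1012 − 104.76 = 907.24, so the highest integer P_c is 907 mb.

907 mb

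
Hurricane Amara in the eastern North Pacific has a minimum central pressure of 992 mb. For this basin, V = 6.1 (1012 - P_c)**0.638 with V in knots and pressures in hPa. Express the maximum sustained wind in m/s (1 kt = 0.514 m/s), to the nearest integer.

21 m/s

ΔP = 1012 − 992 = 20 mb.
V ≈ 6.1 × 20^0.638 = 6.1 × 6.762 ≈ 41.246 kt.
41.246 × 0.514 ≈ 21.20 m/s → 21 m/s.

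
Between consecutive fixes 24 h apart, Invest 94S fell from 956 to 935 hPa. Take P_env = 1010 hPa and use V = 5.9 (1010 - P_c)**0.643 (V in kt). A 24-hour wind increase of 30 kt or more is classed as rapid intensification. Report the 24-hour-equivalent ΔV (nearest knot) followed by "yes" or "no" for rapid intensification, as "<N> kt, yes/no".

V₁: ΔP = 54, V ≈ 5.9 × 54^0.643 ≈ 76.70 kt.
V₂: ΔP = 75, V ≈ 5.9 × 75^0.643 ≈ 94.74 kt.
ΔV over 24 h = 18.04 kt → 24 h equivalent = 18.04 × 24/24 ≈ 18.04 kt.
18 kt < 30 kt ⇒ not rapid intensification.

18 kt, no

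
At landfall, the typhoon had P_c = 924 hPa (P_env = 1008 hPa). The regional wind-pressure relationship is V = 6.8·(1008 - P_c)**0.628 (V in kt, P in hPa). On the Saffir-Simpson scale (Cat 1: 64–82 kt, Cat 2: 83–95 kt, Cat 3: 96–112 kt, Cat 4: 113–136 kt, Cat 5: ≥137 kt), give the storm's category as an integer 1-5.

ΔP = 1008 − 924 = 84 hPa.
V ≈ 6.8 × 84^0.628 = 6.8 × 16.16 ≈ 110 kt.
110 kt falls in the Category 3 band.

3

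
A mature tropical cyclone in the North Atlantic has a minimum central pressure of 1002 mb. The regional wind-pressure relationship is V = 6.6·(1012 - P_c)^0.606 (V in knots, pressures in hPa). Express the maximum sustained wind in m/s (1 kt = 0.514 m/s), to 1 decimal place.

ΔP = 1012 − 1002 = 10 mb.
V ≈ 6.6 × 10^0.606 = 6.6 × 4.036 ≈ 26.641 kt.
26.641 × 0.514 ≈ 13.69 m/s → 13.7 m/s.

13.7 m/s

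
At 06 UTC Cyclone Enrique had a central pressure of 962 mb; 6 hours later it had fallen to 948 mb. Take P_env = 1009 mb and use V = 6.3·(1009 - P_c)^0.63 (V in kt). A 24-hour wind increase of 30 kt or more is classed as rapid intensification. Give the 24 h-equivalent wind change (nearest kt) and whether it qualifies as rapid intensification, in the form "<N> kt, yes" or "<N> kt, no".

V₁: ΔP = 47, V ≈ 6.3 × 47^0.63 ≈ 71.25 kt.
V₂: ΔP = 61, V ≈ 6.3 × 61^0.63 ≈ 83.97 kt.
ΔV over 6 h = 12.72 kt → 24 h equivalent = 12.72 × 24/6 ≈ 50.88 kt.
51 kt ≥ 30 kt ⇒ rapid intensification.

51 kt, yes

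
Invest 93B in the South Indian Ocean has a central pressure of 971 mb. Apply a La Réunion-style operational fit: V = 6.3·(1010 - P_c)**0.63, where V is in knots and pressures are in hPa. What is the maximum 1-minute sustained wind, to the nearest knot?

ΔP = 1010 − 971 = 39 mb.
39^0.63 ≈ 10.055.
V ≈ 6.3 × 10.055 ≈ 63.3 kt.

63 kt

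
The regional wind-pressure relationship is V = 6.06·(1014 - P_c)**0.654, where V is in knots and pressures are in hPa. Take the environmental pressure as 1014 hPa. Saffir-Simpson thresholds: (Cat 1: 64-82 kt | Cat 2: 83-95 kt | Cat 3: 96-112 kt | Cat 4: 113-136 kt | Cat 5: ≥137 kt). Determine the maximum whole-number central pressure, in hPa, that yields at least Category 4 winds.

Category 4 begins at V = 113 kt.
Required ΔP = (113/6.06)^(1/0.654) = 18.647^1.529 ≈ 87.66 hPa.
P_c ≤ 1014 − 87.66 = 926.34, so the highest integer P_c is 926 hPa.

926 hPa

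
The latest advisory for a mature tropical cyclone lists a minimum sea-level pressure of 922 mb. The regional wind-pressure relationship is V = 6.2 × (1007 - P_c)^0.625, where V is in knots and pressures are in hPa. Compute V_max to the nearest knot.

ΔP = 1007 − 922 = 85 mb.
85^0.625 ≈ 16.065.
V ≈ 6.2 × 16.065 ≈ 99.6 kt.

100 kt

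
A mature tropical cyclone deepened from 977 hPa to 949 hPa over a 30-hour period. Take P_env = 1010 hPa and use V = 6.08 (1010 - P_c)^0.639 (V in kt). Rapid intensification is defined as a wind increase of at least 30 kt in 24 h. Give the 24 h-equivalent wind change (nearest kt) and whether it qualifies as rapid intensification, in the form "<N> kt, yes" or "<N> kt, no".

V₁: ΔP = 33, V ≈ 6.08 × 33^0.639 ≈ 56.79 kt.
V₂: ΔP = 61, V ≈ 6.08 × 61^0.639 ≈ 84.09 kt.
ΔV over 30 h = 27.30 kt → 24 h equivalent = 27.30 × 24/30 ≈ 21.84 kt.
22 kt < 30 kt ⇒ not rapid intensification.

22 kt, no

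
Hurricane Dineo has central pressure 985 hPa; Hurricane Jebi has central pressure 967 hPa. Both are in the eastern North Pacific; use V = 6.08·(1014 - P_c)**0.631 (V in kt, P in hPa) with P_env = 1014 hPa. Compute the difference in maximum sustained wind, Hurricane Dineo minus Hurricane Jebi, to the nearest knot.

-18 kt

Hurricane Dineo: ΔP = 29; V ≈ 6.08 × 29^0.631 ≈ 50.90 kt.
Hurricane Jebi: ΔP = 47; V ≈ 6.08 × 47^0.631 ≈ 69.02 kt.
Difference ≈ 50.90 − 69.02 = -18.12 → -18 kt.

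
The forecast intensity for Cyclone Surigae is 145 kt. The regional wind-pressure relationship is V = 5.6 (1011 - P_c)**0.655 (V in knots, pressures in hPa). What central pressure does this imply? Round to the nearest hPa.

867 hPa

ΔP = (V / 5.6)^(1/0.655) = (145/5.6)^1.527.
145/5.6 = 25.893; 25.893^1.527 ≈ 143.72 hPa.
P_c = 1011 − 143.72 = 867.28 ≈ 867 hPa.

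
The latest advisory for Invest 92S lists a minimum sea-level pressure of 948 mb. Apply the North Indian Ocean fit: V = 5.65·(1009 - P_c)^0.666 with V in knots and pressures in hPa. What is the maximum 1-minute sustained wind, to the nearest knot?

ΔP = 1009 − 948 = 61 mb.
61^0.666 ≈ 15.454.
V ≈ 5.65 × 15.454 ≈ 87.3 kt.

87 kt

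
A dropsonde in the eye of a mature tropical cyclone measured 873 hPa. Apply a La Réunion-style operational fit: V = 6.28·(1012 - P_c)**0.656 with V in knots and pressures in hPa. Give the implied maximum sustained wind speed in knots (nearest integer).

ΔP = 1012 − 873 = 139 hPa.
139^0.656 ≈ 25.458.
V ≈ 6.28 × 25.458 ≈ 159.9 kt.

160 kt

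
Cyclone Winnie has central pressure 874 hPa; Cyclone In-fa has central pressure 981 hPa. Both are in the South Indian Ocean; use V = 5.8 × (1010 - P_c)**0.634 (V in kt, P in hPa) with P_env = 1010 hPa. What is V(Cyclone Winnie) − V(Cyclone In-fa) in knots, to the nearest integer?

82 kt

Cyclone Winnie: ΔP = 136; V ≈ 5.8 × 136^0.634 ≈ 130.64 kt.
Cyclone In-fa: ΔP = 29; V ≈ 5.8 × 29^0.634 ≈ 49.04 kt.
Difference ≈ 130.64 − 49.04 = 81.60 → 82 kt.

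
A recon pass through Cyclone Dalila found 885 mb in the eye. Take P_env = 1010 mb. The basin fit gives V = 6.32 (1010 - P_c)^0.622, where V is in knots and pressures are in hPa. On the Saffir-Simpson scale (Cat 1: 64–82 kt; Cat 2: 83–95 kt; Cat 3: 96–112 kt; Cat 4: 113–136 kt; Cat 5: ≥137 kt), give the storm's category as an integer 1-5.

ΔP = 1010 − 885 = 125 mb.
V ≈ 6.32 × 125^0.622 = 6.32 × 20.15 ≈ 127 kt.
127 kt falls in the Category 4 band.

4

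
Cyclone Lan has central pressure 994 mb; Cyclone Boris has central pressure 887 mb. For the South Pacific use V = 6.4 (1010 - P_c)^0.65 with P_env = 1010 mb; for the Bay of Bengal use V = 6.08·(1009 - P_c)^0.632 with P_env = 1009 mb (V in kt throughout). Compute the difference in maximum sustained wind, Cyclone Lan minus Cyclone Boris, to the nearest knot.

-88 kt

Cyclone Lan: ΔP = 16; V ≈ 6.4 × 16^0.65 ≈ 38.80 kt.
Cyclone Boris: ΔP = 122; V ≈ 6.08 × 122^0.632 ≈ 126.61 kt.
Difference ≈ 38.80 − 126.61 = -87.81 → -88 kt.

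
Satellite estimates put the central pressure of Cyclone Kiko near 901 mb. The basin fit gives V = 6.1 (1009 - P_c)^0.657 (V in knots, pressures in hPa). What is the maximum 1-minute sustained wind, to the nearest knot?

ΔP = 1009 − 901 = 108 mb.
108^0.657 ≈ 21.675.
V ≈ 6.1 × 21.675 ≈ 132.2 kt.

132 kt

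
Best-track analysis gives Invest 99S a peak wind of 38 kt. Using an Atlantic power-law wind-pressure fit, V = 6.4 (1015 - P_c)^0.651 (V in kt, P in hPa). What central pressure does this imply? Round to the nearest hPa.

1000 hPa

ΔP = (V / 6.4)^(1/0.651) = (38/6.4)^1.536.
38/6.4 = 5.938; 5.938^1.536 ≈ 15.43 hPa.
P_c = 1015 − 15.43 = 999.57 ≈ 1000 hPa.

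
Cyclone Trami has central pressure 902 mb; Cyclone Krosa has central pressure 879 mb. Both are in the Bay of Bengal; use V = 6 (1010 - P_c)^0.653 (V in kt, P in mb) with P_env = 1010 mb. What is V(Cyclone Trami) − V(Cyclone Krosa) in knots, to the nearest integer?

Cyclone Trami: ΔP = 108; V ≈ 6 × 108^0.653 ≈ 127.64 kt.
Cyclone Krosa: ΔP = 131; V ≈ 6 × 131^0.653 ≈ 144.79 kt.
Difference ≈ 127.64 − 144.79 = -17.15 → -17 kt.

-17 kt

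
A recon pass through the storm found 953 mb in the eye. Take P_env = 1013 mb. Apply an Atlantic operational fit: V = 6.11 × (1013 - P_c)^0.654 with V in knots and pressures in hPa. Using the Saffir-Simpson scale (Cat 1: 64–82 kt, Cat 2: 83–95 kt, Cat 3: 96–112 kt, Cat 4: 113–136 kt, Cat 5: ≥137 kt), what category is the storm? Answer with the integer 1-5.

ΔP = 1013 − 953 = 60 mb.
V ≈ 6.11 × 60^0.654 = 6.11 × 14.55 ≈ 89 kt.
89 kt falls in the Category 2 band.

2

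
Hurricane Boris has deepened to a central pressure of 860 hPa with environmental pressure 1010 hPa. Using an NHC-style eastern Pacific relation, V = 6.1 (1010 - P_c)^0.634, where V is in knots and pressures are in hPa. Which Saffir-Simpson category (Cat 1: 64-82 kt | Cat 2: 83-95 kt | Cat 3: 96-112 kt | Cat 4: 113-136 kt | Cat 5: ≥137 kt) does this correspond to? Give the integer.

ΔP = 1010 − 860 = 150 hPa.
V ≈ 6.1 × 150^0.634 = 6.1 × 23.97 ≈ 146 kt.
146 kt falls in the Category 5 band.

5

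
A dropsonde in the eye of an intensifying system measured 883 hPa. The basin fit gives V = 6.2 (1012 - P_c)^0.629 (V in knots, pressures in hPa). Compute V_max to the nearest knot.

ΔP = 1012 − 883 = 129 hPa.
129^0.629 ≈ 21.260.
V ≈ 6.2 × 21.260 ≈ 131.8 kt.

132 kt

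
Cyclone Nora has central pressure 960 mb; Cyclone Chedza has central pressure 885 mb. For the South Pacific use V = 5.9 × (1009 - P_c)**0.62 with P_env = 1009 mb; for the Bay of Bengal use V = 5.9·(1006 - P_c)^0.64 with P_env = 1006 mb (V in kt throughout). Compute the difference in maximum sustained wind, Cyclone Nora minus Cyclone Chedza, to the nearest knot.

Cyclone Nora: ΔP = 49; V ≈ 5.9 × 49^0.62 ≈ 65.88 kt.
Cyclone Chedza: ΔP = 121; V ≈ 5.9 × 121^0.64 ≈ 127.01 kt.
Difference ≈ 65.88 − 127.01 = -61.13 → -61 kt.

-61 kt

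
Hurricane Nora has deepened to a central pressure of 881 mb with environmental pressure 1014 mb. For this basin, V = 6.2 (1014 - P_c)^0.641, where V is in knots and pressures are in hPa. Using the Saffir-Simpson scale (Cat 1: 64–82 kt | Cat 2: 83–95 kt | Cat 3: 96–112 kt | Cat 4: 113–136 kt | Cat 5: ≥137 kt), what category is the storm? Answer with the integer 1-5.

ΔP = 1014 − 881 = 133 mb.
V ≈ 6.2 × 133^0.641 = 6.2 × 22.98 ≈ 142 kt.
142 kt falls in the Category 5 band.

5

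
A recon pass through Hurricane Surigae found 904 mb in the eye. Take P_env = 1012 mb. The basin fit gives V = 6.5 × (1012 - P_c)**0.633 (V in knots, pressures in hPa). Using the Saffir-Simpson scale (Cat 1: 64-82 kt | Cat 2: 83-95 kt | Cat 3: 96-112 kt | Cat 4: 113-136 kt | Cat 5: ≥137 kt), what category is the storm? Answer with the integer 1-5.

4

ΔP = 1012 − 904 = 108 mb.
V ≈ 6.5 × 108^0.633 = 6.5 × 19.37 ≈ 126 kt.
126 kt falls in the Category 4 band.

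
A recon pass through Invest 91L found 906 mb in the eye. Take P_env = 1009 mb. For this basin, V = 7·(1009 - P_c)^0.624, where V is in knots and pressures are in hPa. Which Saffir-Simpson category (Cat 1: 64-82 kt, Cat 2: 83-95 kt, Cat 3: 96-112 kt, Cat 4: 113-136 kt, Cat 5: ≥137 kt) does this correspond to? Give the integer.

4

ΔP = 1009 − 906 = 103 mb.
V ≈ 7 × 103^0.624 = 7 × 18.03 ≈ 126 kt.
126 kt falls in the Category 4 band.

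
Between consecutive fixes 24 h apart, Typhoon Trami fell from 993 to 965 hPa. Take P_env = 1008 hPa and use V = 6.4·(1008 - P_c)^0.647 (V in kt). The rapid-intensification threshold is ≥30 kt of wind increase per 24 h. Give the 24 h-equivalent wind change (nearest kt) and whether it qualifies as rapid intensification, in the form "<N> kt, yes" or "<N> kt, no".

36 kt, yes

V₁: ΔP = 15, V ≈ 6.4 × 15^0.647 ≈ 36.91 kt.
V₂: ΔP = 43, V ≈ 6.4 × 43^0.647 ≈ 72.95 kt.
ΔV over 24 h = 36.04 kt → 24 h equivalent = 36.04 × 24/24 ≈ 36.04 kt.
36 kt ≥ 30 kt ⇒ rapid intensification.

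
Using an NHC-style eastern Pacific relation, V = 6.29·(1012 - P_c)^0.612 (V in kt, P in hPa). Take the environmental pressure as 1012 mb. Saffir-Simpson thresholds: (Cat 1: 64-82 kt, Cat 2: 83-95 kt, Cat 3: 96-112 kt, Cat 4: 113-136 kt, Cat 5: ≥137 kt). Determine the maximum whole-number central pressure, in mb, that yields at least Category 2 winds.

944 mb

Category 2 begins at V = 83 kt.
Required ΔP = (83/6.29)^(1/0.612) = 13.196^1.634 ≈ 67.73 mb.
P_c ≤ 1012 − 67.73 = 944.27, so the highest integer P_c is 944 mb.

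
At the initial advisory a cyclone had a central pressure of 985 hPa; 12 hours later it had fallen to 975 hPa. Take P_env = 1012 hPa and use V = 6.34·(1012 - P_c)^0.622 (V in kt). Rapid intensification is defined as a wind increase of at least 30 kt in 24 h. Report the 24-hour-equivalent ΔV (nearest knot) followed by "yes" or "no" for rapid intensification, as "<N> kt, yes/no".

V₁: ΔP = 27, V ≈ 6.34 × 27^0.622 ≈ 49.25 kt.
V₂: ΔP = 37, V ≈ 6.34 × 37^0.622 ≈ 59.91 kt.
ΔV over 12 h = 10.66 kt → 24 h equivalent = 10.66 × 24/12 ≈ 21.32 kt.
21 kt < 30 kt ⇒ not rapid intensification.

21 kt, no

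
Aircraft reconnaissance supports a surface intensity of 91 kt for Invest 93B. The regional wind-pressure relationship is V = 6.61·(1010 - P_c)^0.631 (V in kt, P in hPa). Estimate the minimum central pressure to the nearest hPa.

946 hPa

ΔP = (V / 6.61)^(1/0.631) = (91/6.61)^1.585.
91/6.61 = 13.767; 13.767^1.585 ≈ 63.80 hPa.
P_c = 1010 − 63.80 = 946.20 ≈ 946 hPa.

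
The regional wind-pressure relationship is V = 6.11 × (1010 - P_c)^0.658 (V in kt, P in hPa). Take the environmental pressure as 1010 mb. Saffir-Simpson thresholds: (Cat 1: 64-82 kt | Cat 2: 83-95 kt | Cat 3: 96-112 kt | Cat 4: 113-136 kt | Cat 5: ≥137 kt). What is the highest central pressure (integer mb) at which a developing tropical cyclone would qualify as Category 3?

Category 3 begins at V = 96 kt.
Required ΔP = (96/6.11)^(1/0.658) = 15.712^1.520 ≈ 65.76 mb.
P_c ≤ 1010 − 65.76 = 944.24, so the highest integer P_c is 944 mb.

944 mb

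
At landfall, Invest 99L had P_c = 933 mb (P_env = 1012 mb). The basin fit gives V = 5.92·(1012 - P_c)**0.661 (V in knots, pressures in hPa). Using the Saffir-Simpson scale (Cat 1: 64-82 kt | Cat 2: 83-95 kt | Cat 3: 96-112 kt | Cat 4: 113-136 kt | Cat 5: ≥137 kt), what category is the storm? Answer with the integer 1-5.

ΔP = 1012 − 933 = 79 mb.
V ≈ 5.92 × 79^0.661 = 5.92 × 17.96 ≈ 106 kt.
106 kt falls in the Category 3 band.

3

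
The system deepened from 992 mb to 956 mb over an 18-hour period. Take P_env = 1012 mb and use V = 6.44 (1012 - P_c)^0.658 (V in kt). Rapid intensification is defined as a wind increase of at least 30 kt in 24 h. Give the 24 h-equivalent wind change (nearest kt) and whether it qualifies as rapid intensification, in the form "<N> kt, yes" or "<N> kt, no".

V₁: ΔP = 20, V ≈ 6.44 × 20^0.658 ≈ 46.23 kt.
V₂: ΔP = 56, V ≈ 6.44 × 56^0.658 ≈ 91.03 kt.
ΔV over 18 h = 44.80 kt → 24 h equivalent = 44.80 × 24/18 ≈ 59.73 kt.
60 kt ≥ 30 kt ⇒ rapid intensification.

60 kt, yes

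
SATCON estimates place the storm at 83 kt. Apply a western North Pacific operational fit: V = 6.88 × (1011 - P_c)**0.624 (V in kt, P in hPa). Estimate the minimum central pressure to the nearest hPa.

ΔP = (V / 6.88)^(1/0.624) = (83/6.88)^1.603.
83/6.88 = 12.064; 12.064^1.603 ≈ 54.09 hPa.
P_c = 1011 − 54.09 = 956.91 ≈ 957 hPa.

957 hPa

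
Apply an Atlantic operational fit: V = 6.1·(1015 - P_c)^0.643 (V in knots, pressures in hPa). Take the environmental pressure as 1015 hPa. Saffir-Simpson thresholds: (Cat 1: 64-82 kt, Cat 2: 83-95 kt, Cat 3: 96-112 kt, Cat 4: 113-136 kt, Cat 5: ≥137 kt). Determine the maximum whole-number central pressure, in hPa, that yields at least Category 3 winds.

942 hPa

Category 3 begins at V = 96 kt.
Required ΔP = (96/6.1)^(1/0.643) = 15.738^1.555 ≈ 72.69 hPa.
P_c ≤ 1015 − 72.69 = 942.31, so the highest integer P_c is 942 hPa.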